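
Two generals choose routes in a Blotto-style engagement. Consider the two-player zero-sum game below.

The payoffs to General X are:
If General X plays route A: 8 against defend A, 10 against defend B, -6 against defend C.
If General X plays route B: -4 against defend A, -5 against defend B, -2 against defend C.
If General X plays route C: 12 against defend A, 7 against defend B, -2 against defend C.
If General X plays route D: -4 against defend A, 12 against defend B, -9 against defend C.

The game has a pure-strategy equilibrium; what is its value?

-2

Row minima: -6, -5, -2, -9 → General X's maximin is -2.
Column maxima: 12, 12, -2 → General Y's minimax is -2.
They coincide at (route C, defend C), so the value is -2.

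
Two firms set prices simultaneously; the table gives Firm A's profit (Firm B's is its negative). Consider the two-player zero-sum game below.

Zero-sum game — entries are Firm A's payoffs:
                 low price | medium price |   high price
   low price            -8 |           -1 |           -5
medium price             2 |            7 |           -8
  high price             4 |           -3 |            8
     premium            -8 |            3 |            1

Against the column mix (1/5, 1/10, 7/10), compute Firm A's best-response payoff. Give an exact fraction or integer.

low price: (-8)·(1/5) + (-1)·(1/10) + (-5)·(7/10) = -26/5.
medium price: (2)·(1/5) + (7)·(1/10) + (-8)·(7/10) = -9/2.
high price: (4)·(1/5) + (-3)·(1/10) + (8)·(7/10) = 61/10.
premium: (-8)·(1/5) + (3)·(1/10) + (1)·(7/10) = -3/5.
The best pure response is high price with expected payoff 61/10.

61/10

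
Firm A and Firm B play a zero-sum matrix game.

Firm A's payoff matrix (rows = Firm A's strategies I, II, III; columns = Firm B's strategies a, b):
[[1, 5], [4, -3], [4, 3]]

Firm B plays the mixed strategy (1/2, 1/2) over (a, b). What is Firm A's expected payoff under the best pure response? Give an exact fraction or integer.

7/2

I: (1)·(1/2) + (5)·(1/2) = 3.
II: (4)·(1/2) + (-3)·(1/2) = 1/2.
III: (4)·(1/2) + (3)·(1/2) = 7/2.
The best pure response is III with expected payoff 7/2.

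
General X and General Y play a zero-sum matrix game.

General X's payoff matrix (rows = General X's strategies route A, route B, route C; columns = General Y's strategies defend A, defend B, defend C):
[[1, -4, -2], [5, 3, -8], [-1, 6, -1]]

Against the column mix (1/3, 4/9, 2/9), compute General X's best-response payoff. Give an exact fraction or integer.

19/9

route A: (1)·(1/3) + (-4)·(4/9) + (-2)·(2/9) = -17/9.
route B: (5)·(1/3) + (3)·(4/9) + (-8)·(2/9) = 11/9.
route C: (-1)·(1/3) + (6)·(4/9) + (-1)·(2/9) = 19/9.
The best pure response is route C with expected payoff 19/9.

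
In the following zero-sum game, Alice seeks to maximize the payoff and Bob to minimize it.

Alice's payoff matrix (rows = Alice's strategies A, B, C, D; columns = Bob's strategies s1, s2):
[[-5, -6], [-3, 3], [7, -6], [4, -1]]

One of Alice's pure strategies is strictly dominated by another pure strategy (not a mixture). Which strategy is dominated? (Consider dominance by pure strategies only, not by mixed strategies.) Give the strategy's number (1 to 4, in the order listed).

Compare A with B: -3 > -5, 3 > -6.
So B strictly dominates A for Alice; A is strictly dominated.

1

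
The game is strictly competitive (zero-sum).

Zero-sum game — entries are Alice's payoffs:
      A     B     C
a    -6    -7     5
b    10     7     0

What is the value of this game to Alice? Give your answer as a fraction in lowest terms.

35/19

Column A is strictly dominated by B for Bob (it gives Alice more in every row).
The remaining 2×2 game on (a, b) × (B, C) has no saddle point. Let Alice play a with probability p; indifference gives −7p + 7(1−p) = 5p, so p = 7/19.
Similarly Bob's optimal q on B is 5/19, and the value is -7·(5/19) + (5)·(14/19) = 35/19.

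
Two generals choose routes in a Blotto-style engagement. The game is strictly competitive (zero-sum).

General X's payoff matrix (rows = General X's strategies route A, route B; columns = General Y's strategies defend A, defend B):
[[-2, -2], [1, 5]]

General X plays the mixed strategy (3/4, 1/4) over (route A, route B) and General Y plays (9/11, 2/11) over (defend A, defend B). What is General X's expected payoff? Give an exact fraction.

-47/44

Against (9/11, 2/11), each row's expected payoff is route A: -2; route B: 19/11.
Taking the (3/4, 1/4)-weighted average: (3/4)·(-2) + (1/4)·(19/11) = -47/44.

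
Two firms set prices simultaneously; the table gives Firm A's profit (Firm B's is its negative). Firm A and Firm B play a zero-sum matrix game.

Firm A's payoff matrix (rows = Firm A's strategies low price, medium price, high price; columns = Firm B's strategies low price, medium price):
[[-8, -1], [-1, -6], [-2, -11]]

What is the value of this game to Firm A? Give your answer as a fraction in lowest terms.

Row high price is strictly dominated by row medium price, so Firm A never plays it.
The remaining 2×2 game on (low price, medium price) × (low price, medium price) has no saddle point. Let Firm A play low price with probability p; indifference gives −8p − (1−p) = −p − 6(1−p), so p = 5/12.
Similarly Firm B's optimal q on low price is 5/12, and the value is -8·(5/12) + (-1)·(7/12) = -47/12.

-47/12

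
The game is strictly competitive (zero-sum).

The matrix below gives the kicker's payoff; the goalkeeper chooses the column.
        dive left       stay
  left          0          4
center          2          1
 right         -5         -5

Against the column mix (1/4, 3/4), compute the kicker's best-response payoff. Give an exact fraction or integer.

left: (0)·(1/4) + (4)·(3/4) = 3.
center: (2)·(1/4) + (1)·(3/4) = 5/4.
right: (-5)·(1/4) + (-5)·(3/4) = -5.
The best pure response is left with expected payoff 3.

3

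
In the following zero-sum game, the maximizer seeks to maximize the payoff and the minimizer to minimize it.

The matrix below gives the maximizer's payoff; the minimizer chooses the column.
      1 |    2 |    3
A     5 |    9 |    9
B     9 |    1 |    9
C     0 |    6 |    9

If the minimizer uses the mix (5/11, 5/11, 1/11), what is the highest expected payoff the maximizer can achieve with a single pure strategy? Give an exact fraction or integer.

79/11

A: (5)·(5/11) + (9)·(5/11) + (9)·(1/11) = 79/11.
B: (9)·(5/11) + (1)·(5/11) + (9)·(1/11) = 59/11.
C: (0)·(5/11) + (6)·(5/11) + (9)·(1/11) = 39/11.
The best pure response is A with expected payoff 79/11.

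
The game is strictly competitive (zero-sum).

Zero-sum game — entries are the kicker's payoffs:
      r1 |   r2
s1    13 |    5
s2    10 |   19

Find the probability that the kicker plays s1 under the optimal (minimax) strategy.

Row minima are 5 and 10, so the kicker's maximin is 10; column maxima are 13 and 19, so the goalkeeper's minimax is 13. These differ, so the equilibrium is in mixed strategies.
Let the kicker play s1 with probability p. The goalkeeper is indifferent when 13p + 10(1−p) = 5p + 19(1−p), giving p = 9/17.

9/17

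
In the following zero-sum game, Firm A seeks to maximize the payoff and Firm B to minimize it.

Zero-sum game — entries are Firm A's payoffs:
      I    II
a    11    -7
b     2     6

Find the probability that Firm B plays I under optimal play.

13/22

Row minima are -7 and 2, so Firm A's maximin is 2; column maxima are 11 and 6, so Firm B's minimax is 6. These differ, so the equilibrium is in mixed strategies.
Let Firm B play I with probability q. Firm A is indifferent when 11q − 7(1−q) = 2q + 6(1−q), giving q = 13/22.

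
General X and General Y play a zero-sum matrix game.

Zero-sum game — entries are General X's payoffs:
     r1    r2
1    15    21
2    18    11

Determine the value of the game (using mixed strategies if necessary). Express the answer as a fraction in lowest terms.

213/13

Row minima are 15 and 11, so General X's maximin is 15; column maxima are 18 and 21, so General Y's minimax is 18. These differ, so the equilibrium is in mixed strategies.
Let General X play 1 with probability p. General Y is indifferent when 15p + 18(1−p) = 21p + 11(1−p), giving p = 7/13.
Let General Y play r1 with probability q. General X is indifferent when 15q + 21(1−q) = 18q + 11(1−q), giving q = 10/13.
The value is 15·(10/13) + (21)·(3/13) = 213/13.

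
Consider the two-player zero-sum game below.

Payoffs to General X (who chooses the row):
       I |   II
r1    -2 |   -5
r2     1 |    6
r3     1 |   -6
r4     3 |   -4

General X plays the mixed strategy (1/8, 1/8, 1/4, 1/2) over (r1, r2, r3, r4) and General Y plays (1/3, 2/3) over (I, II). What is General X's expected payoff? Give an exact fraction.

-41/24

Against (1/3, 2/3), each row's expected payoff is r1: -4; r2: 13/3; r3: -11/3; r4: -5/3.
Taking the (1/8, 1/8, 1/4, 1/2)-weighted average: (1/8)·(-4) + (1/8)·(13/3) + (1/4)·(-11/3) + (1/2)·(-5/3) = -41/24.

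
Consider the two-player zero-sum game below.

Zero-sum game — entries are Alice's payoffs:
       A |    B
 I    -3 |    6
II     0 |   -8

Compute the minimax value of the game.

Row minima are -3 and -8, so Alice's maximin is -3; column maxima are 0 and 6, so Bob's minimax is 0. These differ, so the equilibrium is in mixed strategies.
Let Alice play I with probability p. Bob is indifferent when −3p = 6p − 8(1−p), giving p = 8/17.
Let Bob play A with probability q. Alice is indifferent when −3q + 6(1−q) = −8(1−q), giving q = 14/17.
The value is -3·(14/17) + (6)·(3/17) = -24/17.

-24/17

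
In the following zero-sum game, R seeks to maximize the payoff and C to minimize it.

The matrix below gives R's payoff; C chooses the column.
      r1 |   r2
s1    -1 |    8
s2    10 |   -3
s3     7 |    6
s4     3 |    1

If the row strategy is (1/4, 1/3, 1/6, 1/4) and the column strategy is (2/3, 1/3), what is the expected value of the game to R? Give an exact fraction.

Against (2/3, 1/3), each row's expected payoff is s1: 2; s2: 17/3; s3: 20/3; s4: 7/3.
Taking the (1/4, 1/3, 1/6, 1/4)-weighted average: (1/4)·(2) + (1/3)·(17/3) + (1/6)·(20/3) + (1/4)·(7/3) = 49/12.

49/12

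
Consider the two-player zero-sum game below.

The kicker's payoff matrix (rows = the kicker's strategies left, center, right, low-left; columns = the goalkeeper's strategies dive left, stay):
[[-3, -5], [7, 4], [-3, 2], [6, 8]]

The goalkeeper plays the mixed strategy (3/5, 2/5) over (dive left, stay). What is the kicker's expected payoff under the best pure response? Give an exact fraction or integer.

left: (-3)·(3/5) + (-5)·(2/5) = -19/5.
center: (7)·(3/5) + (4)·(2/5) = 29/5.
right: (-3)·(3/5) + (2)·(2/5) = -1.
low-left: (6)·(3/5) + (8)·(2/5) = 34/5.
The best pure response is low-left with expected payoff 34/5.

34/5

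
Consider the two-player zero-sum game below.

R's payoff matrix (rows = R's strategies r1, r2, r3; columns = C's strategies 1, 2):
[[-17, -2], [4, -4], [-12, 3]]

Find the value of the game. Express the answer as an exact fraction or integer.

-36/23

Row r1 is strictly dominated by row r3, so R never plays it.
The remaining 2×2 game on (r2, r3) × (1, 2) has no saddle point. Let R play r2 with probability p; indifference gives 4p − 12(1−p) = −4p + 3(1−p), so p = 15/23.
Similarly C's optimal q on 1 is 7/23, and the value is 4·(7/23) + (-4)·(16/23) = -36/23.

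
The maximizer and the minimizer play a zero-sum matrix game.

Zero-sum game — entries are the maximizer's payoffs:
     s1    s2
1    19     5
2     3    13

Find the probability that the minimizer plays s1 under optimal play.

Row minima are 5 and 3, so the maximizer's maximin is 5; column maxima are 19 and 13, so the minimizer's minimax is 13. These differ, so the equilibrium is in mixed strategies.
Let the minimizer play s1 with probability q. The maximizer is indifferent when 19q + 5(1−q) = 3q + 13(1−q), giving q = 1/3.

1/3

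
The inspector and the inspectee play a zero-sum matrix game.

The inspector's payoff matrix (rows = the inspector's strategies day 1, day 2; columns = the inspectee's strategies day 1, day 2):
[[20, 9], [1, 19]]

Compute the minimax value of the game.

371/29

Row minima are 9 and 1, so the inspector's maximin is 9; column maxima are 20 and 19, so the inspectee's minimax is 19. These differ, so the equilibrium is in mixed strategies.
Let the inspector play day 1 with probability p. The inspectee is indifferent when 20p + (1−p) = 9p + 19(1−p), giving p = 18/29.
Let the inspectee play day 1 with probability q. The inspector is indifferent when 20q + 9(1−q) = q + 19(1−q), giving q = 10/29.
The value is 20·(10/29) + (9)·(19/29) = 371/29.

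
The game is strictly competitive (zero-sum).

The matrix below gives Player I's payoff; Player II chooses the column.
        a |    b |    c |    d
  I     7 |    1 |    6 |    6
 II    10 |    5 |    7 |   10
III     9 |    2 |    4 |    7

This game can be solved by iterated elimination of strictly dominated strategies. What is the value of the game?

Row I is strictly dominated by row II (10>7, 5>1, 7>6, 10>6); eliminate I.
Column c is strictly dominated by b for Player II (5<7, 2<4); eliminate c.
Row III is strictly dominated by row II (10>9, 5>2, 10>7); eliminate III.
Column a is strictly dominated by b for Player II (5<10); eliminate a.
Column d is strictly dominated by b for Player II (5<10); eliminate d.
Only (II, b) remains, with payoff 5.

5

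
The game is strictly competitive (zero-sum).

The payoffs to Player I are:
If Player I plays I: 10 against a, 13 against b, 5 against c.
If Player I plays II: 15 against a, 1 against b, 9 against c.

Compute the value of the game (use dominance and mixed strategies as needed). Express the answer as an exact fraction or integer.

7

Column a is strictly dominated by c for Player II (it gives Player I more in every row).
The remaining 2×2 game on (I, II) × (b, c) has no saddle point. Let Player I play I with probability p; indifference gives 13p + (1−p) = 5p + 9(1−p), so p = 1/2.
Similarly Player II's optimal q on b is 1/4, and the value is 13·(1/4) + (5)·(3/4) = 7.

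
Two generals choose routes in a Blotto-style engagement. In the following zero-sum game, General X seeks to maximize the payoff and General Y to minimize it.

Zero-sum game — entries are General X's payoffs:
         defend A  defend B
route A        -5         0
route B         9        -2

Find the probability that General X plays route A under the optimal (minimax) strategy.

Row minima are -5 and -2, so General X's maximin is -2; column maxima are 9 and 0, so General Y's minimax is 0. These differ, so the equilibrium is in mixed strategies.
Let General X play route A with probability p. General Y is indifferent when −5p + 9(1−p) = −2(1−p), giving p = 11/16.

11/16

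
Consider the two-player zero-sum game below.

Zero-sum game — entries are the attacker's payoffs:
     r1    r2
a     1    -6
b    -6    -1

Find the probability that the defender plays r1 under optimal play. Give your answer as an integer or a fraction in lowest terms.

Row minima are -6 and -6, so the attacker's maximin is -6; column maxima are 1 and -1, so the defender's minimax is -1. These differ, so the equilibrium is in mixed strategies.
Let the defender play r1 with probability q. The attacker is indifferent when q − 6(1−q) = −6q − (1−q), giving q = 5/12.

5/12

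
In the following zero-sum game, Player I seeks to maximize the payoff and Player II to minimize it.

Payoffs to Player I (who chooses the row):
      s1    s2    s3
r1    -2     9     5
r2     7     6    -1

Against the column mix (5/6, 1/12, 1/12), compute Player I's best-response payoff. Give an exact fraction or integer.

25/4

r1: (-2)·(5/6) + (9)·(1/12) + (5)·(1/12) = -1/2.
r2: (7)·(5/6) + (6)·(1/12) + (-1)·(1/12) = 25/4.
The best pure response is r2 with expected payoff 25/4.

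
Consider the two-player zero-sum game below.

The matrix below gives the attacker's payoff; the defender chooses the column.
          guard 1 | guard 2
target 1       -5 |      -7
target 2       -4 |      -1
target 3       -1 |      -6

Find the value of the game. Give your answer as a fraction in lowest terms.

-23/8

Row target 1 is strictly dominated by row target 3, so the attacker never plays it.
The remaining 2×2 game on (target 2, target 3) × (guard 1, guard 2) has no saddle point. Let the attacker play target 2 with probability p; indifference gives −4p − (1−p) = −p − 6(1−p), so p = 5/8.
Similarly the defender's optimal q on guard 1 is 5/8, and the value is -4·(5/8) + (-1)·(3/8) = -23/8.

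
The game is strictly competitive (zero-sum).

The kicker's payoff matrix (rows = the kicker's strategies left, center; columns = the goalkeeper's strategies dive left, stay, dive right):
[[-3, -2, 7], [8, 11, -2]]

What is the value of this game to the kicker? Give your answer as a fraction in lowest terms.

5/2

Column stay is strictly dominated by dive left for the goalkeeper (it gives the kicker more in every row).
The remaining 2×2 game on (left, center) × (dive left, dive right) has no saddle point. Let the kicker play left with probability p; indifference gives −3p + 8(1−p) = 7p − 2(1−p), so p = 1/2.
Similarly the goalkeeper's optimal q on dive left is 9/20, and the value is -3·(9/20) + (7)·(11/20) = 5/2.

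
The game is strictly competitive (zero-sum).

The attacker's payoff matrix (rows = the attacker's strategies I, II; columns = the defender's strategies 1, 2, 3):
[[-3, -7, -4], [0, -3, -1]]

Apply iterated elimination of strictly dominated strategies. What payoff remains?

-3

Column 1 is strictly dominated by 2 for the defender (-7<-3, -3<0); eliminate 1.
Row I is strictly dominated by row II (-3>-7, -1>-4); eliminate I.
Column 3 is strictly dominated by 2 for the defender (-3<-1); eliminate 3.
Only (II, 2) remains, with payoff -3.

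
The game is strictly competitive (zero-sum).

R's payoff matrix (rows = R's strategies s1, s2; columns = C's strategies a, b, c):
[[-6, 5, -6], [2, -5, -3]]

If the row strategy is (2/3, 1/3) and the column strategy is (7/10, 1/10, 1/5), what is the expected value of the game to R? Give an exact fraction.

Against (7/10, 1/10, 1/5), each row's expected payoff is s1: -49/10; s2: 3/10.
Taking the (2/3, 1/3)-weighted average: (2/3)·(-49/10) + (1/3)·(3/10) = -19/6.

-19/6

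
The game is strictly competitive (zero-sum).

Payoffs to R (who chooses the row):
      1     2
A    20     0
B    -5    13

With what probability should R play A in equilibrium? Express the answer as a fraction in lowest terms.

9/19

Row minima are 0 and -5, so R's maximin is 0; column maxima are 20 and 13, so C's minimax is 13. These differ, so the equilibrium is in mixed strategies.
Let R play A with probability p. C is indifferent when 20p − 5(1−p) = 13(1−p), giving p = 9/19.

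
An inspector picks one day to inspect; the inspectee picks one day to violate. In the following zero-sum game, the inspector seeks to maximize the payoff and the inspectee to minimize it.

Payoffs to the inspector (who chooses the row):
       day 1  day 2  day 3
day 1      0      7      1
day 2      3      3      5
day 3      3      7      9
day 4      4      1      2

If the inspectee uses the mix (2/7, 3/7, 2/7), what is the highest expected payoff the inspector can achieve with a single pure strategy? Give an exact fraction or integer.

45/7

day 1: (0)·(2/7) + (7)·(3/7) + (1)·(2/7) = 23/7.
day 2: (3)·(2/7) + (3)·(3/7) + (5)·(2/7) = 25/7.
day 3: (3)·(2/7) + (7)·(3/7) + (9)·(2/7) = 45/7.
day 4: (4)·(2/7) + (1)·(3/7) + (2)·(2/7) = 15/7.
The best pure response is day 3 with expected payoff 45/7.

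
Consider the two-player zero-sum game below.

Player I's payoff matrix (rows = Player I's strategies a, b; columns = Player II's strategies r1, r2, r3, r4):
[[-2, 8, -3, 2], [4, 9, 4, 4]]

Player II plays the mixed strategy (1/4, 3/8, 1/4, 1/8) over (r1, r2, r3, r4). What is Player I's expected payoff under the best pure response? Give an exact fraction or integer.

a: (-2)·(1/4) + (8)·(3/8) + (-3)·(1/4) + (2)·(1/8) = 2.
b: (4)·(1/4) + (9)·(3/8) + (4)·(1/4) + (4)·(1/8) = 47/8.
The best pure response is b with expected payoff 47/8.

47/8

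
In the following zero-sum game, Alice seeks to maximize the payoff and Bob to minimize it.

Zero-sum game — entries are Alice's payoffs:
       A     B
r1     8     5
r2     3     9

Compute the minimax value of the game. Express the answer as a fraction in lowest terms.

19/3

Row minima are 5 and 3, so Alice's maximin is 5; column maxima are 8 and 9, so Bob's minimax is 8. These differ, so the equilibrium is in mixed strategies.
Let Alice play r1 with probability p. Bob is indifferent when 8p + 3(1−p) = 5p + 9(1−p), giving p = 2/3.
Let Bob play A with probability q. Alice is indifferent when 8q + 5(1−q) = 3q + 9(1−q), giving q = 4/9.
The value is 8·(4/9) + (5)·(5/9) = 19/3.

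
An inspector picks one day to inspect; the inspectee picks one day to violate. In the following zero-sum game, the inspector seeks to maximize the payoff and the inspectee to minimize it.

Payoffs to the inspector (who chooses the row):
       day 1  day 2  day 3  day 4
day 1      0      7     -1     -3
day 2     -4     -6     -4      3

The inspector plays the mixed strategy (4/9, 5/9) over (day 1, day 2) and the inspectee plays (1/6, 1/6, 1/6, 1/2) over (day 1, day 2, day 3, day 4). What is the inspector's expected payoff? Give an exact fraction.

-37/54

Against (1/6, 1/6, 1/6, 1/2), each row's expected payoff is day 1: -1/2; day 2: -5/6.
Taking the (4/9, 5/9)-weighted average: (4/9)·(-1/2) + (5/9)·(-5/6) = -37/54.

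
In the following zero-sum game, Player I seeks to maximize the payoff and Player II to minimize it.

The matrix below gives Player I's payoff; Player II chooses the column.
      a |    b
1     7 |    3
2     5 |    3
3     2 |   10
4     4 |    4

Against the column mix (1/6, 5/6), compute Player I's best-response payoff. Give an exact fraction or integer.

1: (7)·(1/6) + (3)·(5/6) = 11/3.
2: (5)·(1/6) + (3)·(5/6) = 10/3.
3: (2)·(1/6) + (10)·(5/6) = 26/3.
4: (4)·(1/6) + (4)·(5/6) = 4.
The best pure response is 3 with expected payoff 26/3.

26/3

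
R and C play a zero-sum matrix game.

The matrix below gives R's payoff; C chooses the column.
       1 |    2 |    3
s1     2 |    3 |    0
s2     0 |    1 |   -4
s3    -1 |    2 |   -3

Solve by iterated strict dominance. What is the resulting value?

0

Row s3 is strictly dominated by row s1 (2>-1, 3>2, 0>-3); eliminate s3.
Column 2 is strictly dominated by 1 for C (2<3, 0<1); eliminate 2.
Row s2 is strictly dominated by row s1 (2>0, 0>-4); eliminate s2.
Column 1 is strictly dominated by 3 for C (0<2); eliminate 1.
Only (s1, 3) remains, with payoff 0.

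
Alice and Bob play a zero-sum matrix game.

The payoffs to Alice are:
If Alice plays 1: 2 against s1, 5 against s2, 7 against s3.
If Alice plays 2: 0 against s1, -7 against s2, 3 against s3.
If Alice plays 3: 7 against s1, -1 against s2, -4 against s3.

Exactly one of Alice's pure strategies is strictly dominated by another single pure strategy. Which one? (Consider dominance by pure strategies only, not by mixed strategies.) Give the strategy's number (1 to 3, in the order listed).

Compare 2 with 1: 2 > 0, 5 > -7, 7 > 3.
So 1 strictly dominates 2 for Alice; 2 is strictly dominated.

2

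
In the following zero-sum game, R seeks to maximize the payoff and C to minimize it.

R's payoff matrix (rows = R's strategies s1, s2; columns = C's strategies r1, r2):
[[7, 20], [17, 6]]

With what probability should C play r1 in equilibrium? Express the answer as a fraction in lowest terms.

7/12

Row minima are 7 and 6, so R's maximin is 7; column maxima are 17 and 20, so C's minimax is 17. These differ, so the equilibrium is in mixed strategies.
Let C play r1 with probability q. R is indifferent when 7q + 20(1−q) = 17q + 6(1−q), giving q = 7/12.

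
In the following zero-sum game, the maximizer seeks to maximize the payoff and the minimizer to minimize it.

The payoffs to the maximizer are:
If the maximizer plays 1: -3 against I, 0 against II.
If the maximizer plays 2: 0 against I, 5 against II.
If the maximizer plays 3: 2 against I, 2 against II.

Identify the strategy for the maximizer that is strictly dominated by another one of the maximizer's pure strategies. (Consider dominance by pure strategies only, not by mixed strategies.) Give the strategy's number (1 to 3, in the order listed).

1

Compare 1 with 2: 0 > -3, 5 > 0.
So 2 strictly dominates 1 for the maximizer; 1 is strictly dominated.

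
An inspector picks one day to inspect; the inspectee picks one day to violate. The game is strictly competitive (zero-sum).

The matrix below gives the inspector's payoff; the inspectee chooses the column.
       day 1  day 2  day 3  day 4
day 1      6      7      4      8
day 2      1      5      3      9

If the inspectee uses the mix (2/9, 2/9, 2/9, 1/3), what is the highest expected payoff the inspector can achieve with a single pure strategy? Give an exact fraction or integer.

58/9

day 1: (6)·(2/9) + (7)·(2/9) + (4)·(2/9) + (8)·(1/3) = 58/9.
day 2: (1)·(2/9) + (5)·(2/9) + (3)·(2/9) + (9)·(1/3) = 5.
The best pure response is day 1 with expected payoff 58/9.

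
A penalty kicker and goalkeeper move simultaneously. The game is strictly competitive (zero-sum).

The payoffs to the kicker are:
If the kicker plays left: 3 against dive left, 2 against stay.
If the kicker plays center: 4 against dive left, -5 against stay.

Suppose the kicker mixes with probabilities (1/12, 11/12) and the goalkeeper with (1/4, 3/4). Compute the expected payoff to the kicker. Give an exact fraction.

-7/3

Against (1/4, 3/4), each row's expected payoff is left: 9/4; center: -11/4.
Taking the (1/12, 11/12)-weighted average: (1/12)·(9/4) + (11/12)·(-11/4) = -7/3.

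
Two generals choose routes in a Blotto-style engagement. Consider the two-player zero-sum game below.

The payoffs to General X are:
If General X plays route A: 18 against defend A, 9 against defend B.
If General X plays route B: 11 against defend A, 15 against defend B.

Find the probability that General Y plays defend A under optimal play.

Row minima are 9 and 11, so General X's maximin is 11; column maxima are 18 and 15, so General Y's minimax is 15. These differ, so the equilibrium is in mixed strategies.
Let General Y play defend A with probability q. General X is indifferent when 18q + 9(1−q) = 11q + 15(1−q), giving q = 6/13.

6/13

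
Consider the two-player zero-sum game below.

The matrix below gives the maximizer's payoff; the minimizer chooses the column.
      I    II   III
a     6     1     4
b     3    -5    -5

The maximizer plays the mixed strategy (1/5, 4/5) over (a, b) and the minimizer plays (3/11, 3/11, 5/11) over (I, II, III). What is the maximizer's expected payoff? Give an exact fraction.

-83/55

Against (3/11, 3/11, 5/11), each row's expected payoff is a: 41/11; b: -31/11.
Taking the (1/5, 4/5)-weighted average: (1/5)·(41/11) + (4/5)·(-31/11) = -83/55.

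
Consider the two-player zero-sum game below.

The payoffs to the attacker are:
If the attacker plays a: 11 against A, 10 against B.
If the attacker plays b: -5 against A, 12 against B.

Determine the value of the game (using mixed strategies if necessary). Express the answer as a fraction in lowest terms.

91/9

Row minima are 10 and -5, so the attacker's maximin is 10; column maxima are 11 and 12, so the defender's minimax is 11. These differ, so the equilibrium is in mixed strategies.
Let the attacker play a with probability p. The defender is indifferent when 11p − 5(1−p) = 10p + 12(1−p), giving p = 17/18.
Let the defender play A with probability q. The attacker is indifferent when 11q + 10(1−q) = −5q + 12(1−q), giving q = 1/9.
The value is 11·(1/9) + (10)·(8/9) = 91/9.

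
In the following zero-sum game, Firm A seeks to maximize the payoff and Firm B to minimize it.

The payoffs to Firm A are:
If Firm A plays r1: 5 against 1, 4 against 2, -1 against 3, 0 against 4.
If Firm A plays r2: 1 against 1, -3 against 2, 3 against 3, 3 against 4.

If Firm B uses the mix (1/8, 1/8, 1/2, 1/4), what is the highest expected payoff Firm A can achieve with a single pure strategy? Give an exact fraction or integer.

r1: (5)·(1/8) + (4)·(1/8) + (-1)·(1/2) + (0)·(1/4) = 5/8.
r2: (1)·(1/8) + (-3)·(1/8) + (3)·(1/2) + (3)·(1/4) = 2.
The best pure response is r2 with expected payoff 2.

2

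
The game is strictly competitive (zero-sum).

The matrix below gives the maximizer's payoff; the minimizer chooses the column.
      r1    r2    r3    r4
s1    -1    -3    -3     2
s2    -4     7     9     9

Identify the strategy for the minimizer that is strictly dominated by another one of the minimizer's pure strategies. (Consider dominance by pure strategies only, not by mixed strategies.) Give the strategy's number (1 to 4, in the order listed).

4

The minimizer prefers columns that give the maximizer less. Compare r4 with r1: -1 < 2, -4 < 9.
So r1 strictly dominates r4 for the minimizer; r4 is strictly dominated.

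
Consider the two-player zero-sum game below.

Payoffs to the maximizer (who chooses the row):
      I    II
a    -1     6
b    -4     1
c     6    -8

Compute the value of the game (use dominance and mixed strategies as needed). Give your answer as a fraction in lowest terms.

4/3

Row b is strictly dominated by row a, so the maximizer never plays it.
The remaining 2×2 game on (a, c) × (I, II) has no saddle point. Let the maximizer play a with probability p; indifference gives −p + 6(1−p) = 6p − 8(1−p), so p = 2/3.
Similarly the minimizer's optimal q on I is 2/3, and the value is -1·(2/3) + (6)·(1/3) = 4/3.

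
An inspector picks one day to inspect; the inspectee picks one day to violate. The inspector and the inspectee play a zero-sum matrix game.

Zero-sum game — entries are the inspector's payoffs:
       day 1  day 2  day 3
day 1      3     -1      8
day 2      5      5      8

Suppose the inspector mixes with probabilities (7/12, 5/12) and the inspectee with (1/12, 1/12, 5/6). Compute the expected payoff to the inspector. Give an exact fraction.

64/9

Against (1/12, 1/12, 5/6), each row's expected payoff is day 1: 41/6; day 2: 15/2.
Taking the (7/12, 5/12)-weighted average: (7/12)·(41/6) + (5/12)·(15/2) = 64/9.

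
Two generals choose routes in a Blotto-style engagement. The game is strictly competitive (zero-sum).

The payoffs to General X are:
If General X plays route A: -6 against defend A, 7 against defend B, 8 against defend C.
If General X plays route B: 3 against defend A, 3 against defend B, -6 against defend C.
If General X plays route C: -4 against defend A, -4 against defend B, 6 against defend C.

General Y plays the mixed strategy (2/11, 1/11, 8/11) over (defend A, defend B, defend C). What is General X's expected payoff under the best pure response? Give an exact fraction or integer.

route A: (-6)·(2/11) + (7)·(1/11) + (8)·(8/11) = 59/11.
route B: (3)·(2/11) + (3)·(1/11) + (-6)·(8/11) = -39/11.
route C: (-4)·(2/11) + (-4)·(1/11) + (6)·(8/11) = 36/11.
The best pure response is route A with expected payoff 59/11.

59/11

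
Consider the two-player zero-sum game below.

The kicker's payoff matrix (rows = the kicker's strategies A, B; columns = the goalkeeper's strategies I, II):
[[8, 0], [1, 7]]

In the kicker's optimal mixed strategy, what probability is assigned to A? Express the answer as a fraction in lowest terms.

Row minima are 0 and 1, so the kicker's maximin is 1; column maxima are 8 and 7, so the goalkeeper's minimax is 7. These differ, so the equilibrium is in mixed strategies.
Let the kicker play A with probability p. The goalkeeper is indifferent when 8p + (1−p) = 7(1−p), giving p = 3/7.

3/7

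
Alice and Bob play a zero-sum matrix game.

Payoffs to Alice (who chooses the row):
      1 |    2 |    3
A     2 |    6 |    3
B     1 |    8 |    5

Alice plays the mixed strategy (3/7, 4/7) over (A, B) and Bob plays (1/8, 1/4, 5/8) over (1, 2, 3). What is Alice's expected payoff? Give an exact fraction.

255/56

Against (1/8, 1/4, 5/8), each row's expected payoff is A: 29/8; B: 21/4.
Taking the (3/7, 4/7)-weighted average: (3/7)·(29/8) + (4/7)·(21/4) = 255/56.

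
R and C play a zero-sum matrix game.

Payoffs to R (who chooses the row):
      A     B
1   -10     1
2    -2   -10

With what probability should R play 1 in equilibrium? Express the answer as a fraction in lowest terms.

8/19

Row minima are -10 and -10, so R's maximin is -10; column maxima are -2 and 1, so C's minimax is -2. These differ, so the equilibrium is in mixed strategies.
Let R play 1 with probability p. C is indifferent when −10p − 2(1−p) = p − 10(1−p), giving p = 8/19.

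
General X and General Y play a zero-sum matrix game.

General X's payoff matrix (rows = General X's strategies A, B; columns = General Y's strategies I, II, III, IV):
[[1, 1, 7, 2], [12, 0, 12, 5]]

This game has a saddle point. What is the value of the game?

Row minima: 1, 0 → General X's maximin is 1.
Column maxima: 12, 1, 12, 5 → General Y's minimax is 1.
They coincide at (A, II), so the value is 1.

1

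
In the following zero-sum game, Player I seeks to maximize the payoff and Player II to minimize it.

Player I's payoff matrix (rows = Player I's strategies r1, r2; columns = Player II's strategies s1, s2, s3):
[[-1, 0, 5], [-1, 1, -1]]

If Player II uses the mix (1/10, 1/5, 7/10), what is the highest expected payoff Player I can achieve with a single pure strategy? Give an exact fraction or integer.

17/5

r1: (-1)·(1/10) + (0)·(1/5) + (5)·(7/10) = 17/5.
r2: (-1)·(1/10) + (1)·(1/5) + (-1)·(7/10) = -3/5.
The best pure response is r1 with expected payoff 17/5.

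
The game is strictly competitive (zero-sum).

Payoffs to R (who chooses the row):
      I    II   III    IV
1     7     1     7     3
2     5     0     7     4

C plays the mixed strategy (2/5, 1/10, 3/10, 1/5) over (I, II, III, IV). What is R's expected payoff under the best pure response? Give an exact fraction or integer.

1: (7)·(2/5) + (1)·(1/10) + (7)·(3/10) + (3)·(1/5) = 28/5.
2: (5)·(2/5) + (0)·(1/10) + (7)·(3/10) + (4)·(1/5) = 49/10.
The best pure response is 1 with expected payoff 28/5.

28/5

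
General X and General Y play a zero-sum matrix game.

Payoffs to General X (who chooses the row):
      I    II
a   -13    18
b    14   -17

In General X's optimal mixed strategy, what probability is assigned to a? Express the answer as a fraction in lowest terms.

1/2

Row minima are -13 and -17, so General X's maximin is -13; column maxima are 14 and 18, so General Y's minimax is 14. These differ, so the equilibrium is in mixed strategies.
Let General X play a with probability p. General Y is indifferent when −13p + 14(1−p) = 18p − 17(1−p), giving p = 1/2.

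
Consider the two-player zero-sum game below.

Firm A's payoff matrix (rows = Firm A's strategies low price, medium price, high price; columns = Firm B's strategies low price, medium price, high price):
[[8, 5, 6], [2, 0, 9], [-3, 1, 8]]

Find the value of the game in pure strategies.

5

Row minima: 5, 0, -3 → Firm A's maximin is 5.
Column maxima: 8, 5, 9 → Firm B's minimax is 5.
They coincide at (low price, medium price), so the value is 5.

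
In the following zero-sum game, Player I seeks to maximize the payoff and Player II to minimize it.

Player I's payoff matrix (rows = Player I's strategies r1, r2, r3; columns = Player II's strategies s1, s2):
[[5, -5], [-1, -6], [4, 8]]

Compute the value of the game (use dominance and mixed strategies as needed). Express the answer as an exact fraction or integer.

Row r2 is strictly dominated by row r1, so Player I never plays it.
The remaining 2×2 game on (r1, r3) × (s1, s2) has no saddle point. Let Player I play r1 with probability p; indifference gives 5p + 4(1−p) = −5p + 8(1−p), so p = 2/7.
Similarly Player II's optimal q on s1 is 13/14, and the value is 5·(13/14) + (-5)·(1/14) = 30/7.

30/7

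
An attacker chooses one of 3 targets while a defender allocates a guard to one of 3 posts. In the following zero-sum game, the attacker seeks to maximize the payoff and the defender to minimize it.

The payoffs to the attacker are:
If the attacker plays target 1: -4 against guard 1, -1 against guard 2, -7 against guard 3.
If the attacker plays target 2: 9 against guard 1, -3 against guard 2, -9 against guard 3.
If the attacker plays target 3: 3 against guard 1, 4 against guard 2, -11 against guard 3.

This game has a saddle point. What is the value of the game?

Row minima: -7, -9, -11 → the attacker's maximin is -7.
Column maxima: 9, 4, -7 → the defender's minimax is -7.
They coincide at (target 1, guard 3), so the value is -7.

-7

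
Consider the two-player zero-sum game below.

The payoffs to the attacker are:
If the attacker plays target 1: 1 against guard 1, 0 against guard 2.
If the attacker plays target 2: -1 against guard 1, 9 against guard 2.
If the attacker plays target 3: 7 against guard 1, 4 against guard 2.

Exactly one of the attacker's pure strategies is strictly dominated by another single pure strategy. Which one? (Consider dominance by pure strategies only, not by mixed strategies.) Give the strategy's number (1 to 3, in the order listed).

Compare target 1 with target 3: 7 > 1, 4 > 0.
So target 3 strictly dominates target 1 for the attacker; target 1 is strictly dominated.

1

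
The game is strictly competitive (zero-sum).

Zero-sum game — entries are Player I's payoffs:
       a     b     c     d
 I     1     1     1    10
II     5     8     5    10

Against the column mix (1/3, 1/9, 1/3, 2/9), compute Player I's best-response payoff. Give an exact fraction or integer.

I: (1)·(1/3) + (1)·(1/9) + (1)·(1/3) + (10)·(2/9) = 3.
II: (5)·(1/3) + (8)·(1/9) + (5)·(1/3) + (10)·(2/9) = 58/9.
The best pure response is II with expected payoff 58/9.

58/9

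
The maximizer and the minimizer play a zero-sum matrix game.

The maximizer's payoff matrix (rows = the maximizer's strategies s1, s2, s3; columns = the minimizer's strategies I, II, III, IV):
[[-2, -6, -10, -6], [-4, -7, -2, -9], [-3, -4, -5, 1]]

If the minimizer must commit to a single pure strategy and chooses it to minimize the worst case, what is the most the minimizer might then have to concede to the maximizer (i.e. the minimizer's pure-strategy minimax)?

-4

The worst case (largest entry) in each column is I: -2, II: -4, III: -2, IV: 1.
The best (smallest) of these is -4.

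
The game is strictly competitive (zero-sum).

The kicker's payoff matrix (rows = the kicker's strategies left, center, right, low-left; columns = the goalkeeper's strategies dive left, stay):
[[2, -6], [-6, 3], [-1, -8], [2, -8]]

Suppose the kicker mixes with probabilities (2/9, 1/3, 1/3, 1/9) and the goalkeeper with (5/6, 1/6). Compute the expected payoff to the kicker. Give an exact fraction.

Against (5/6, 1/6), each row's expected payoff is left: 2/3; center: -9/2; right: -13/6; low-left: 1/3.
Taking the (2/9, 1/3, 1/3, 1/9)-weighted average: (2/9)·(2/3) + (1/3)·(-9/2) + (1/3)·(-13/6) + (1/9)·(1/3) = -55/27.

-55/27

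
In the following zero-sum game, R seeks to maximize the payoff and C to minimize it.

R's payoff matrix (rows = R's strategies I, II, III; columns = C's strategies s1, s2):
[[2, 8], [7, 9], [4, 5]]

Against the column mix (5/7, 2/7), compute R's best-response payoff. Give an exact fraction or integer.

I: (2)·(5/7) + (8)·(2/7) = 26/7.
II: (7)·(5/7) + (9)·(2/7) = 53/7.
III: (4)·(5/7) + (5)·(2/7) = 30/7.
The best pure response is II with expected payoff 53/7.

53/7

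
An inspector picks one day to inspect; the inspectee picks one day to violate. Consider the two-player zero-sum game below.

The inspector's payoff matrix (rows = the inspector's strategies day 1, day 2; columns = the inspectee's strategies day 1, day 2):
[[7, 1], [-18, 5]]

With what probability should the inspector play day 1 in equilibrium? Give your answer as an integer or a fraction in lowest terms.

Row minima are 1 and -18, so the inspector's maximin is 1; column maxima are 7 and 5, so the inspectee's minimax is 5. These differ, so the equilibrium is in mixed strategies.
Let the inspector play day 1 with probability p. The inspectee is indifferent when 7p − 18(1−p) = p + 5(1−p), giving p = 23/29.

23/29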